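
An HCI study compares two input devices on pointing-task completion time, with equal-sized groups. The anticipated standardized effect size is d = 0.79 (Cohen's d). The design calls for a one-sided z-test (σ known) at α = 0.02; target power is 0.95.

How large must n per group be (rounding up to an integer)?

Set Φ(δ − 2.054) = 0.95; then δ − 2.054 = Φ⁻¹(0.95) = 1.645, giving δ = 3.699.
δ = d·√(n/2) ⇒ n = 2(δ/d)² = 2 × (3.699 / 0.79)² = 43.84.
Rounding up, n = 44 per group.

n = 44 per group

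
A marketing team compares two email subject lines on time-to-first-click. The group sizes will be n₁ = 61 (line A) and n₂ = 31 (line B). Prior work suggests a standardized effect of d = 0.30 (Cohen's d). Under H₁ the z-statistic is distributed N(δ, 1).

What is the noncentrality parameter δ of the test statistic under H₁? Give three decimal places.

The noncentrality parameter scales effect size by the design's sample-size factor: δ = d / √(1/n₁ + 1/n₂) = 0.30 / √(1/61 + 1/31) = 1.3601

δ ≈ 1.360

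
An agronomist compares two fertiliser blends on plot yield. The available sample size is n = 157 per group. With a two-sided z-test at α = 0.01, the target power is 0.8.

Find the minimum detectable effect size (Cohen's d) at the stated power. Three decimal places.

Required noncentrality: δ = z_{0.005} + z_{0.20} = 2.576 + 0.842 = 3.417.
(The second rejection-region term Φ(−δ − z_{α/2}) is negligible and dropped.)
δ = d·√(n/2) ⇒ d = δ/√(n/2) = 3.417/√(157/2) = 0.3857.

d ≈ 0.386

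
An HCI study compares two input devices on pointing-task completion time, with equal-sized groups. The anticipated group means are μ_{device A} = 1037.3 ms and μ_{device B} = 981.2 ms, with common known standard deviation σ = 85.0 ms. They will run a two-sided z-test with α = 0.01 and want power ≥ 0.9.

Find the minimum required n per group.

n = 69 per group

Standardized effect: d = |μ_{device A} − μ_{device B}| / σ = |1037.3 − 981.2| / 85.0 = 0.6600
Set Φ(δ − 2.576) = 0.9; then δ − 2.576 = Φ⁻¹(0.9) = 1.282, giving δ = 3.857.
(Ignoring the negligible lower-tail rejection probability gives the usual closed-form inversion.)
δ = d·√(n/2) ⇒ n = 2(δ/d)² = 2 × (3.857 / 0.6600)² = 68.32.
Round up to the next whole unit.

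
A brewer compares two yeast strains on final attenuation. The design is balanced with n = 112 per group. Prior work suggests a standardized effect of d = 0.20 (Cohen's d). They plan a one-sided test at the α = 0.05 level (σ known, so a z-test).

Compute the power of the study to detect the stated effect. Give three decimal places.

Noncentrality parameter: δ = d·√(n/2) = 0.20 × √(112/2) = 1.4967
Critical value for a one-sided test at α = 0.05: z_α = 1.645.
Power = P(Z > 1.645 − δ) = Φ(-0.148) = 0.4411.

Power ≈ 0.441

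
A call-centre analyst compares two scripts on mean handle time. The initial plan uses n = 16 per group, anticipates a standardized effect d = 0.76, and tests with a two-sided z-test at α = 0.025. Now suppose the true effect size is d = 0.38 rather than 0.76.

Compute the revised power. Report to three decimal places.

Power ≈ 0.122

With d = 0.38: δ = d·√(n/2) = 0.38 × √(16/2) = 1.0748. Critical value z_{0.0125} = 2.241.
Revised power = Φ(δ − 2.241) + Φ(−δ − 2.241) = Φ(-1.167) + Φ(-3.316) = 0.1217 + 0.0005 = 0.1221.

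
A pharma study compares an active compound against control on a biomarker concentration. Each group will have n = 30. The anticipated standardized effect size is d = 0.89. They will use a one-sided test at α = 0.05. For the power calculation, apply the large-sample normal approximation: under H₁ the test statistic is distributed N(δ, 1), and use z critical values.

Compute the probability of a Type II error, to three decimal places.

Noncentrality parameter: δ = d·√(n/2) = 0.89 × √(30/2) = 3.4470
One-sided α = 0.05 → critical value z_{0.05} = 1.645.
Power = Φ(δ − 1.645) = Φ(1.802) = 0.9642.
Type II error: β = 1 − power = 1 − 0.9642 = 0.0358.

β ≈ 0.036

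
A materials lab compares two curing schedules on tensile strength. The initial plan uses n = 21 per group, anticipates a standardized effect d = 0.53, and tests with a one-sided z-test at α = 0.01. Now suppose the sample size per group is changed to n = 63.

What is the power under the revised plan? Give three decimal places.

With n = 63 per group: δ = d·√(n/2) = 0.53 × √(63/2) = 2.9746. Critical value z_{0.01} = 2.326.
Revised power = P(Z > 2.326 − δ) = Φ(0.648) = 0.7416.

Power ≈ 0.742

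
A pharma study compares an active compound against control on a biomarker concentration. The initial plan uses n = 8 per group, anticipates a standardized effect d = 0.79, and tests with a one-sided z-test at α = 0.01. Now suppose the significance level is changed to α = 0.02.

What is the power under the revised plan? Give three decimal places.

δ = d·√(n/2) = 0.79 × √(8/2) = 1.5800 (unchanged). New critical value: z_{0.02} = 2.054.
Revised power = Φ(δ − 2.054) = Φ(-0.474) = 0.3178.

Power ≈ 0.318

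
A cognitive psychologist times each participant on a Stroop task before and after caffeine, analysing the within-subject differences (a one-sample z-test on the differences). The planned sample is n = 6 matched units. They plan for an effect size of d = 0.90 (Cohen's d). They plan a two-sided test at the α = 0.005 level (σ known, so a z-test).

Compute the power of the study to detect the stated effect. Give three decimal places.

Power ≈ 0.273

Noncentrality parameter: δ = d·√n = 0.90 × √6 = 2.2045
Critical value for a two-sided test at α = 0.005: z_{α/2} = 2.807.
Power = Φ(δ − 2.807) + Φ(−δ − 2.807) = Φ(-0.602) + Φ(-5.012) = 0.2734 + 0.0000 = 0.2734.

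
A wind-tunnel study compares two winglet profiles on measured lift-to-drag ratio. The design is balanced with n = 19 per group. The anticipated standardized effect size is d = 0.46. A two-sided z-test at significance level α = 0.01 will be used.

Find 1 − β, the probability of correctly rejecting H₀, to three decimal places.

Noncentrality parameter: δ = d·√(n/2) = 0.46 × √(19/2) = 1.4178
Two-sided α = 0.01 → critical value z_{0.005} = 2.576.
Power = Φ(δ − 2.576) + Φ(−δ − 2.576) = Φ(-1.158) + Φ(-3.994) = 0.1234 + 0.0000 = 0.1235.

Power ≈ 0.123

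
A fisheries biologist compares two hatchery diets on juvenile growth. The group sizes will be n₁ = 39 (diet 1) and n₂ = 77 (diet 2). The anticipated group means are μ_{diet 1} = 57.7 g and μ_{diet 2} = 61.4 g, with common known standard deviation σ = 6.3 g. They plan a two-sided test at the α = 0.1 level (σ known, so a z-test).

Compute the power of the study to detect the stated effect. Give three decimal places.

Standardized effect: d = |μ_{diet 1} − μ_{diet 2}| / σ = |57.7 − 61.4| / 6.3 = 0.5873
Noncentrality parameter: δ = d / √(1/n₁ + 1/n₂) = 0.5873 / √(1/39 + 1/77) = 2.9882
Critical value for a two-sided test at α = 0.1: z_{α/2} = 1.645.
Power = Φ(δ − 1.645) + Φ(−δ − 1.645) = Φ(1.343) + Φ(-4.633) = 0.9104 + 0.0000 = 0.9104.

Power ≈ 0.910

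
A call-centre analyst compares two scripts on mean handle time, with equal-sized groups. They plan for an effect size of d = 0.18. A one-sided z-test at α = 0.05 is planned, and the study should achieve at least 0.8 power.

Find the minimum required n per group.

For power 0.8 need Φ(δ − z_{0.05}) = 0.8, so δ = z_{0.05} + z_{0.20} = 1.645 + 0.842 = 2.486.
δ = d·√(n/2) ⇒ n = 2(δ/d)² = 2 × (2.486 / 0.18)² = 381.64.
Rounding up, n = 382 per group.

n = 382 per group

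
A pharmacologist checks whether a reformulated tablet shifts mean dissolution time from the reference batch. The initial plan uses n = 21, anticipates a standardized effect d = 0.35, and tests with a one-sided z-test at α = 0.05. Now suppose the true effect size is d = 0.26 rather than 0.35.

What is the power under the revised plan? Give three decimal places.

Power ≈ 0.325

With d = 0.26: δ = d·√n = 0.26 × √21 = 1.1915. Critical value z_{0.05} = 1.645.
Revised power = Φ(δ − 1.645) = Φ(-0.453) = 0.3251.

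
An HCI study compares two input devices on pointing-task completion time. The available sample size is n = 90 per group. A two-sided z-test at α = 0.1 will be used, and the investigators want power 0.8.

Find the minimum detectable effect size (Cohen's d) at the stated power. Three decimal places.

d ≈ 0.371

Required noncentrality: δ = z_{0.05} + z_{0.20} = 1.645 + 0.842 = 2.486.
(Lower-tail contribution to power is negligible for δ > 0.)
δ = d·√(n/2) ⇒ d = δ/√(n/2) = 2.486/√(90/2) = 0.3707.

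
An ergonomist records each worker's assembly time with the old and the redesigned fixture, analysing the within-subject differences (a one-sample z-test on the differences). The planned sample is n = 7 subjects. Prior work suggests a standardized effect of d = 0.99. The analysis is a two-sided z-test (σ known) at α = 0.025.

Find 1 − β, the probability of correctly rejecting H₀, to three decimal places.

Noncentrality parameter: δ = d·√n = 0.99 × √7 = 2.6193
Critical value for a two-sided test at α = 0.025: z_{α/2} = 2.241.
Power = Φ(δ − 2.241) + Φ(−δ − 2.241) = Φ(0.378) + Φ(-4.861) = 0.6472 + 0.0000 = 0.6472.

Power ≈ 0.647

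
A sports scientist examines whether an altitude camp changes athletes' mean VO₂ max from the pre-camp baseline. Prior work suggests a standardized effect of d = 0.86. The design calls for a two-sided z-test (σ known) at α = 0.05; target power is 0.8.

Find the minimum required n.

Set Φ(δ − 1.960) = 0.8; then δ − 1.960 = Φ⁻¹(0.8) = 0.842, giving δ = 2.802.
(For δ > 0 the lower-tail rejection region contributes negligibly to power, so the one-term inversion is standard.)
δ = d·√n ⇒ n = (δ/d)² = (2.802 / 0.86)² = 10.61.
Rounding up, n = 11.

n = 11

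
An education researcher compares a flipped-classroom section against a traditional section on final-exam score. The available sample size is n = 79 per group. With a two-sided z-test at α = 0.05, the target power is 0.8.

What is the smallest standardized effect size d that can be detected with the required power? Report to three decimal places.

d ≈ 0.446

Need Φ(δ − 1.960) = 0.8, so δ = 1.960 + 0.842 = 2.802.
(The second rejection-region term Φ(−δ − z_{α/2}) is negligible and dropped.)
δ = d·√(n/2) ⇒ d = δ/√(n/2) = 2.802/√(79/2) = 0.4458.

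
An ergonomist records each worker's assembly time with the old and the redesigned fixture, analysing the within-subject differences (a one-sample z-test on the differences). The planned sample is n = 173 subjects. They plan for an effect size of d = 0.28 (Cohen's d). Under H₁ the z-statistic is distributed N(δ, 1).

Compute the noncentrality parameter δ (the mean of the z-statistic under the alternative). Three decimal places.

δ ≈ 3.683

δ = d·√n = 0.28 × √173 = 3.6828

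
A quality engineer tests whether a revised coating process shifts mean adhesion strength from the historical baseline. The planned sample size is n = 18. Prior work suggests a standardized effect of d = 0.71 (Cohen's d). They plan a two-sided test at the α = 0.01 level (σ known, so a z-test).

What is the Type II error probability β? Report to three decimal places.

β ≈ 0.331

Noncentrality parameter: δ = d·√n = 0.71 × √18 = 3.0123
Critical value for a two-sided test at α = 0.01: z_{α/2} = 2.576.
Power = Φ(δ − 2.576) + Φ(−δ − 2.576) = Φ(0.436) + Φ(-5.588) = 0.6687 + 0.0000 = 0.6687.
Type II error: β = 1 − power = 1 − 0.6687 = 0.3313.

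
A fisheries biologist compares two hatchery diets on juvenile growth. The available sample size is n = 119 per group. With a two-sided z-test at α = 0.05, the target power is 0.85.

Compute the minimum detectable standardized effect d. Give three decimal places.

Need Φ(δ − 1.960) = 0.85, so δ = 1.960 + 1.036 = 2.996.
(The second rejection-region term Φ(−δ − z_{α/2}) is negligible and dropped.)
δ = d·√(n/2) ⇒ d = δ/√(n/2) = 2.996/√(119/2) = 0.3885.

d ≈ 0.388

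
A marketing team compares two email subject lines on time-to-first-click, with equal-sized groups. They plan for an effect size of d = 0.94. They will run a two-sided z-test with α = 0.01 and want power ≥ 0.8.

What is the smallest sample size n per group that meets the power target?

Set Φ(δ − 2.576) = 0.8; then δ − 2.576 = Φ⁻¹(0.8) = 0.842, giving δ = 3.417.
(For δ > 0 the lower-tail rejection region contributes negligibly to power, so the one-term inversion is standard.)
δ = d·√(n/2) ⇒ n = 2(δ/d)² = 2 × (3.417 / 0.94)² = 26.43.
Round up to the next whole unit.

n = 27 per group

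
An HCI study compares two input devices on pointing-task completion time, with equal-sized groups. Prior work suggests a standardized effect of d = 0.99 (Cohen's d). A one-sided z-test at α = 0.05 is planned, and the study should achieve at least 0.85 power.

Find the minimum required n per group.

For power 0.85 need Φ(δ − z_{0.05}) = 0.85, so δ = z_{0.05} + z_{0.15} = 1.645 + 1.036 = 2.681.
δ = d·√(n/2) ⇒ n = 2(δ/d)² = 2 × (2.681 / 0.99)² = 14.67.
Round up to the next whole unit.

n = 15 per group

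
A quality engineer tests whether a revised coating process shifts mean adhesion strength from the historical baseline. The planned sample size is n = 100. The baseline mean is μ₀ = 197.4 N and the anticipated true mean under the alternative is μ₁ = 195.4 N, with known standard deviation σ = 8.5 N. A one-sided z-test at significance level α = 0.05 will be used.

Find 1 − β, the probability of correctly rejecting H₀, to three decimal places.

Standardized effect: d = |μ₁ − μ₀| / σ = |195.4 − 197.4| / 8.5 = 0.2353
Noncentrality parameter: δ = d·√n = 0.2353 × √100 = 2.3529
Critical value for a one-sided test at α = 0.05: z_α = 1.645.
Power = Φ(δ − 1.645) = Φ(0.708) = 0.7606.

Power ≈ 0.761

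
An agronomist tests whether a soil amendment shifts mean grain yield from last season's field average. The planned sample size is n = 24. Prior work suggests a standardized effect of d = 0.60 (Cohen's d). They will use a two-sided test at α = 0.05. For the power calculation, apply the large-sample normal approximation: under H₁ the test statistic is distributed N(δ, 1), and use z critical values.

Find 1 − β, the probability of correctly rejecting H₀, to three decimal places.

Power ≈ 0.836

Noncentrality parameter: δ = d·√n = 0.60 × √24 = 2.9394
Critical value for a two-sided test at α = 0.05: z_{α/2} = 1.960.
Power = Φ(δ − 1.960) + Φ(−δ − 1.960) = Φ(0.979) + Φ(-4.899) = 0.8363 + 0.0000 = 0.8363.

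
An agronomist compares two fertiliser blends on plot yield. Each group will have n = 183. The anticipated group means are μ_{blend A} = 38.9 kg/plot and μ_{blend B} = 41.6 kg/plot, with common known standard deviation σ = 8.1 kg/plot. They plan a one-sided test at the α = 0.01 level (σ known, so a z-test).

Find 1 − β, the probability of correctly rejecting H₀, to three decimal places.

Standardized effect: d = |μ_{blend A} − μ_{blend B}| / σ = |38.9 − 41.6| / 8.1 = 0.3333
Noncentrality parameter: δ = d·√(n/2) = 0.3333 × √(183/2) = 3.1885
Critical value for a one-sided test at α = 0.01: z_α = 2.326.
Power = Φ(δ − 2.326) = Φ(0.862) = 0.8057.

Power ≈ 0.806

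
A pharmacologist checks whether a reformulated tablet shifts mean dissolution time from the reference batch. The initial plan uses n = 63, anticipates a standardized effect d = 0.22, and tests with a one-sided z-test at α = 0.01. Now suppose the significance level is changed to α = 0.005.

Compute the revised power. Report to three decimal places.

Power ≈ 0.203

δ = d·√n = 0.22 × √63 = 1.7462 (unchanged). New critical value: z_{0.005} = 2.576.
Revised power = P(Z > 2.576 − δ) = Φ(-0.830) = 0.2034.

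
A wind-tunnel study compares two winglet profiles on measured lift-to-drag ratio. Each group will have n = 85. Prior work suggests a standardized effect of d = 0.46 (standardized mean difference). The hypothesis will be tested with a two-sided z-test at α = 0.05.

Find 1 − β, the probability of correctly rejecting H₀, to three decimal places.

Noncentrality parameter: δ = d·√(n/2) = 0.46 × √(85/2) = 2.9988
Two-sided α = 0.05 → critical value z_{0.025} = 1.960.
Power = Φ(δ − 1.960) + Φ(−δ − 1.960) = Φ(1.039) + Φ(-4.959) = 0.8506 + 0.0000 = 0.8506.

Power ≈ 0.851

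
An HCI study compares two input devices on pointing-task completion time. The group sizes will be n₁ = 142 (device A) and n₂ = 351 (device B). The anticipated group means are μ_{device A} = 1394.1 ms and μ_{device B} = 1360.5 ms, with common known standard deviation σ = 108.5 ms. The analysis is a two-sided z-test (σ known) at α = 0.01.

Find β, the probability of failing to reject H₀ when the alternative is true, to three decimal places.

Standardized effect: d = |μ_{device A} − μ_{device B}| / σ = |1394.1 − 1360.5| / 108.5 = 0.3097
Noncentrality parameter: δ = d / √(1/n₁ + 1/n₂) = 0.3097 / √(1/142 + 1/351) = 3.1138
Two-sided α = 0.01 → critical value z_{0.005} = 2.576.
Power = Φ(δ − 2.576) + Φ(−δ − 2.576) = Φ(0.538) + Φ(-5.690) = 0.7047 + 0.0000 = 0.7047.
Type II error: β = 1 − power = 1 − 0.7047 = 0.2953.

β ≈ 0.295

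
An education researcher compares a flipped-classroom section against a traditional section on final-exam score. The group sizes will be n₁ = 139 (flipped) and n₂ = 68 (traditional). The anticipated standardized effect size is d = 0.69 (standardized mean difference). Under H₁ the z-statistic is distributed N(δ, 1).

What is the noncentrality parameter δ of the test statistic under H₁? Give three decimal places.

δ = d / √(1/n₁ + 1/n₂) = 0.69 / √(1/139 + 1/68) = 4.6626

δ ≈ 4.663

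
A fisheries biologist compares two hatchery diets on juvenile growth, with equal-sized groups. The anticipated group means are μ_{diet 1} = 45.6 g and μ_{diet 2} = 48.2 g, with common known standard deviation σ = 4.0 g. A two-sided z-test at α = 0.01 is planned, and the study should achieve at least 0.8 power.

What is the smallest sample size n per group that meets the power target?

n = 56 per group

Standardized effect: d = |μ_{diet 1} − μ_{diet 2}| / σ = |45.6 − 48.2| / 4.0 = 0.6500
Set Φ(δ − 2.576) = 0.8; then δ − 2.576 = Φ⁻¹(0.8) = 0.842, giving δ = 3.417.
(For δ > 0 the lower-tail rejection region contributes negligibly to power, so the one-term inversion is standard.)
δ = d·√(n/2) ⇒ n = 2(δ/d)² = 2 × (3.417 / 0.6500)² = 55.29.
Round up to the next whole unit.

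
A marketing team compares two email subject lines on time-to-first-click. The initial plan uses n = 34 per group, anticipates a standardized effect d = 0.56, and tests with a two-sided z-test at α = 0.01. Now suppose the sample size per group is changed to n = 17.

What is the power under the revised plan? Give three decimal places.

Power ≈ 0.173

With n = 17 per group: δ = d·√(n/2) = 0.56 × √(17/2) = 1.6327. Critical value z_{0.005} = 2.576.
Revised power = Φ(δ − 2.576) + Φ(−δ − 2.576) = Φ(-0.943) + Φ(-4.208) = 0.1728 + 0.0000 = 0.1728.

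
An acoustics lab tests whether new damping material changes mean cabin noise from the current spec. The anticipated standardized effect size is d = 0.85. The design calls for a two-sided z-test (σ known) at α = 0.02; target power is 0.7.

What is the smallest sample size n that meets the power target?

n = 12

For power 0.7 need Φ(δ − z_{0.01}) = 0.7, so δ = z_{0.01} + z_{0.30} = 2.326 + 0.524 = 2.851.
(For δ > 0 the lower-tail rejection region contributes negligibly to power, so the one-term inversion is standard.)
δ = d·√n ⇒ n = (δ/d)² = (2.851 / 0.85)² = 11.25.
Round up to the next whole unit.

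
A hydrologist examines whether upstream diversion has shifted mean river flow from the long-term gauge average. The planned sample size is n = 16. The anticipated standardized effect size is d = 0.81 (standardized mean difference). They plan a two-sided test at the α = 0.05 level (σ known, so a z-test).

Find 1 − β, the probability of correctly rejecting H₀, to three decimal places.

Noncentrality parameter: δ = d·√n = 0.81 × √16 = 3.2400
Two-sided α = 0.05 → critical value z_{0.025} = 1.960.
Power = Φ(δ − 1.960) + Φ(−δ − 1.960) = Φ(1.280) + Φ(-5.200) = 0.8997 + 0.0000 = 0.8997.

Power ≈ 0.900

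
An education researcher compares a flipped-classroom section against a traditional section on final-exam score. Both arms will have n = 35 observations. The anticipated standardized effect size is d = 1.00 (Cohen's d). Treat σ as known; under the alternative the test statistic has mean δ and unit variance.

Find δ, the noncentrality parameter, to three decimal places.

δ ≈ 4.183

The noncentrality parameter scales effect size by the design's sample-size factor: δ = d·√(n/2) = 1.00 × √(35/2) = 4.1833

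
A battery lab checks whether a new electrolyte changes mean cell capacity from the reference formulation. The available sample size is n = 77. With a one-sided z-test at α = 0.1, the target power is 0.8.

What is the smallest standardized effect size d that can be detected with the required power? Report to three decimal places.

Required noncentrality: δ = z_{0.1} + z_{0.20} = 1.282 + 0.842 = 2.123.
δ = d·√n ⇒ d = δ/√n = 2.123/√77 = 0.2420.

d ≈ 0.242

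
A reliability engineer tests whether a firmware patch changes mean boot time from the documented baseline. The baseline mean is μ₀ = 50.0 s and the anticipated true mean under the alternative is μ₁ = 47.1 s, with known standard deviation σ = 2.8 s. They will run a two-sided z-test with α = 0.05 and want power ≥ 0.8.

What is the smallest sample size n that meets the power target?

n = 8

Standardized effect: d = |μ₁ − μ₀| / σ = |47.1 − 50.0| / 2.8 = 1.0357
Set Φ(δ − 1.960) = 0.8; then δ − 1.960 = Φ⁻¹(0.8) = 0.842, giving δ = 2.802.
(For δ > 0 the lower-tail rejection region contributes negligibly to power, so the one-term inversion is standard.)
δ = d·√n ⇒ n = (δ/d)² = (2.802 / 1.0357)² = 7.32.
Round up to the next whole unit.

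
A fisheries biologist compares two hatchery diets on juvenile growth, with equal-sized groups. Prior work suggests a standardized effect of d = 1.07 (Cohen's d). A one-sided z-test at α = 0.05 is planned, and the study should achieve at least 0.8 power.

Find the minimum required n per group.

For power 0.8 need Φ(δ − z_{0.05}) = 0.8, so δ = z_{0.05} + z_{0.20} = 1.645 + 0.842 = 2.486.
δ = d·√(n/2) ⇒ n = 2(δ/d)² = 2 × (2.486 / 1.07)² = 10.80.
Rounding up, n = 11 per group.

n = 11 per group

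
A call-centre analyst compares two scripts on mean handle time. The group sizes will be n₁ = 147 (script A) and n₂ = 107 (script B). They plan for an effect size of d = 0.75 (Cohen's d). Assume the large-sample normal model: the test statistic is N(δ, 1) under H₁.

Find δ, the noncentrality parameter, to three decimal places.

δ = d / √(1/n₁ + 1/n₂) = 0.75 / √(1/147 + 1/107) = 5.9019

δ ≈ 5.902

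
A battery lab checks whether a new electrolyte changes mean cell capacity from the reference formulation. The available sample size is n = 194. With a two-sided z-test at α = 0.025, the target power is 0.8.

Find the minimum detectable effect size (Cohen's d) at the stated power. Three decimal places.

Required noncentrality: δ = z_{0.0125} + z_{0.20} = 2.241 + 0.842 = 3.083.
(The second rejection-region term Φ(−δ − z_{α/2}) is negligible and dropped.)
δ = d·√n ⇒ d = δ/√n = 3.083/√194 = 0.2213.

d ≈ 0.221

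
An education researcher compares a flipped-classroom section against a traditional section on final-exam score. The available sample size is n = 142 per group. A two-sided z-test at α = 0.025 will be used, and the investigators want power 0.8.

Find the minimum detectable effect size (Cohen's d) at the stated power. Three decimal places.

d ≈ 0.366

Need Φ(δ − 2.241) = 0.8, so δ = 2.241 + 0.842 = 3.083.
(The second rejection-region term Φ(−δ − z_{α/2}) is negligible and dropped.)
δ = d·√(n/2) ⇒ d = δ/√(n/2) = 3.083/√(142/2) = 0.3659.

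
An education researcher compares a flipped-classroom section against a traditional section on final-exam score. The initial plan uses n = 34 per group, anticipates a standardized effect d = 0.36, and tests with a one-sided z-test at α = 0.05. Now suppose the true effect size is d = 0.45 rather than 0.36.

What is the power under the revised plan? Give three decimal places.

Power ≈ 0.583

With d = 0.45: δ = d·√(n/2) = 0.45 × √(34/2) = 1.8554. Critical value z_{0.05} = 1.645.
Revised power = P(Z > 1.645 − δ) = Φ(0.211) = 0.5834.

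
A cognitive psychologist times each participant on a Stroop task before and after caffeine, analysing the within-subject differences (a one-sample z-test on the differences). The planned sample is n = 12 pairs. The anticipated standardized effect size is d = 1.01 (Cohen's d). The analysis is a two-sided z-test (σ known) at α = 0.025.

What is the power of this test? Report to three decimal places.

Power ≈ 0.896

Noncentrality parameter: δ = d·√n = 1.01 × √12 = 3.4987
Critical value for a two-sided test at α = 0.025: z_{α/2} = 2.241.
Power = Φ(δ − 2.241) + Φ(−δ − 2.241) = Φ(1.257) + Φ(-5.740) = 0.8957 + 0.0000 = 0.8957.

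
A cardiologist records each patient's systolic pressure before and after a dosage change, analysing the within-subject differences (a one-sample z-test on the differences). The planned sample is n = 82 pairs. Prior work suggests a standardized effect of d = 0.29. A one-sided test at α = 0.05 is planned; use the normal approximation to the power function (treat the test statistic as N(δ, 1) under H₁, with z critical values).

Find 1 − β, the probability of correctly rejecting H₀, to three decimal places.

Noncentrality parameter: δ = d·√n = 0.29 × √82 = 2.6261
One-sided α = 0.05 → critical value z_{0.05} = 1.645.
Power = P(Z > 1.645 − δ) = Φ(0.981) = 0.8368.

Power ≈ 0.837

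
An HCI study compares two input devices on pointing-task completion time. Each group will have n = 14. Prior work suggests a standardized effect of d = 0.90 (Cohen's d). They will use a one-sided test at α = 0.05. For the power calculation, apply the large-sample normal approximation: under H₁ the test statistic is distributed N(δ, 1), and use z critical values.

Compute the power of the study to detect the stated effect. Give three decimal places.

Noncentrality parameter: δ = d·√(n/2) = 0.90 × √(14/2) = 2.3812
Critical value for a one-sided test at α = 0.05: z_α = 1.645.
Power = P(Z > 1.645 − δ) = Φ(0.736) = 0.7692.

Power ≈ 0.769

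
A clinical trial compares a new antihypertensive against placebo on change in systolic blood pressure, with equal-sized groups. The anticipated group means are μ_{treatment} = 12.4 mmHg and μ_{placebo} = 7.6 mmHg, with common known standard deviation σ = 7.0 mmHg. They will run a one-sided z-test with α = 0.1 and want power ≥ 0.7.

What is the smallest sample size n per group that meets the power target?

n = 14 per group

Standardized effect: d = |μ_{treatment} − μ_{placebo}| / σ = |12.4 − 7.6| / 7.0 = 0.6857
Set Φ(δ − 1.282) = 0.7; then δ − 1.282 = Φ⁻¹(0.7) = 0.524, giving δ = 1.806.
δ = d·√(n/2) ⇒ n = 2(δ/d)² = 2 × (1.806 / 0.6857)² = 13.87.
Round up to the next whole unit.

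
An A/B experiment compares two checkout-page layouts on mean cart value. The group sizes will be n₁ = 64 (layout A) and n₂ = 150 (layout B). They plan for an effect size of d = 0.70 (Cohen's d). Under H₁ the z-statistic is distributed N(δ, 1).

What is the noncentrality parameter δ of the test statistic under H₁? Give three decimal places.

δ ≈ 4.688

The noncentrality parameter scales effect size by the design's sample-size factor: δ = d / √(1/n₁ + 1/n₂) = 0.70 / √(1/64 + 1/150) = 4.6884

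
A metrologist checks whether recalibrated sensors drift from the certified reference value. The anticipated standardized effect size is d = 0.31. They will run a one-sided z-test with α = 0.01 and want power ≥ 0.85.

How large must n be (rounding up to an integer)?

n = 118

Set Φ(δ − 2.326) = 0.85; then δ − 2.326 = Φ⁻¹(0.85) = 1.036, giving δ = 3.363.
δ = d·√n ⇒ n = (δ/d)² = (3.363 / 0.31)² = 117.67.
Rounding up, n = 118.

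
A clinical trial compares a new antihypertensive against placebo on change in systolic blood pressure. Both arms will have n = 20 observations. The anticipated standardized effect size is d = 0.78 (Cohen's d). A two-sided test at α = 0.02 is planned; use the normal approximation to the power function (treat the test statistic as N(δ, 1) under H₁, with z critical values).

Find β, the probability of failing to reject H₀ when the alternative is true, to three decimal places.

Noncentrality parameter: λ = d·√(n/2) = 0.78 × √(20/2) = 2.4666
Critical value for a two-sided test at α = 0.02: z_{α/2} = 2.326.
Power = Φ(λ − 2.326) + Φ(−λ − 2.326) = Φ(0.140) + Φ(-4.793) = 0.5558 + 0.0000 = 0.5558.
Type II error: β = 1 − power = 1 − 0.5558 = 0.4442.

β ≈ 0.444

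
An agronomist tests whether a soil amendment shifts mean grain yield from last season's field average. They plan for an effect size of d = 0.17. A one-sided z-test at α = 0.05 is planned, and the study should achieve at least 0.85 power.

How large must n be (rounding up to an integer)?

n = 249

For power 0.85 need Φ(δ − z_{0.05}) = 0.85, so δ = z_{0.05} + z_{0.15} = 1.645 + 1.036 = 2.681.
δ = d·√n ⇒ n = (δ/d)² = (2.681 / 0.17)² = 248.76.
Round up to the next whole unit.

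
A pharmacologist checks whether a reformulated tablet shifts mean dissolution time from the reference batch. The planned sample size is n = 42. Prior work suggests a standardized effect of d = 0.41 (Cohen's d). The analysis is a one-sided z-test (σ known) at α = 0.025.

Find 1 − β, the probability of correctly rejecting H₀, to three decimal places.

Noncentrality parameter: λ = d·√n = 0.41 × √42 = 2.6571
One-sided α = 0.025 → critical value z_{0.025} = 1.960.
Power = Φ(λ − 1.960) = Φ(0.697) = 0.7571.

Power ≈ 0.757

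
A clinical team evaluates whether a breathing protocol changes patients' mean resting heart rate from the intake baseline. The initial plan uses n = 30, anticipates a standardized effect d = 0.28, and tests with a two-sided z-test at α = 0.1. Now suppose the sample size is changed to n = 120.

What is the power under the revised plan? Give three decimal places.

With n = 120: δ = d·√n = 0.28 × √120 = 3.0672. Critical value z_{0.05} = 1.645.
Revised power = Φ(δ − 1.645) + Φ(−δ − 1.645) = Φ(1.422) + Φ(-4.712) = 0.9225 + 0.0000 = 0.9225.

Power ≈ 0.923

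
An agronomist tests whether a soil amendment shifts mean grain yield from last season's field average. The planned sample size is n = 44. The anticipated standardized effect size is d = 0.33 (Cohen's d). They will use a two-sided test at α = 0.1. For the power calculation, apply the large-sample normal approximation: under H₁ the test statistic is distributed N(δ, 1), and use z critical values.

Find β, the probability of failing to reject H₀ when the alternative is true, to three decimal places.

Noncentrality parameter: δ = d·√n = 0.33 × √44 = 2.1890
Two-sided α = 0.1 → critical value z_{0.05} = 1.645.
Power = Φ(δ − 1.645) + Φ(−δ − 1.645) = Φ(0.544) + Φ(-3.834) = 0.7068 + 0.0001 = 0.7069.
Type II error: β = 1 − power = 1 − 0.7069 = 0.2931.

β ≈ 0.293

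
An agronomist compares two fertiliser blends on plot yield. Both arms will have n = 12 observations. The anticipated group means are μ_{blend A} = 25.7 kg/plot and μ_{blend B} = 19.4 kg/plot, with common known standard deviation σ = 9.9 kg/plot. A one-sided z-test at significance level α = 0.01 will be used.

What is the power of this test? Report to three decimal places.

Power ≈ 0.221

Standardized effect: d = |μ_{blend A} − μ_{blend B}| / σ = |25.7 − 19.4| / 9.9 = 0.6364
Noncentrality parameter: δ = d·√(n/2) = 0.6364 × √(12/2) = 1.5588
One-sided α = 0.01 → critical value z_{0.01} = 2.326.
Power = Φ(δ − 2.326) = Φ(-0.768) = 0.2214.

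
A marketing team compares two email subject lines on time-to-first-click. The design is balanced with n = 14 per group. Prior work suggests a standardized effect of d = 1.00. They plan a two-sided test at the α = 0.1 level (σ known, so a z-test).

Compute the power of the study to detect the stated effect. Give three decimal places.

Power ≈ 0.842

Noncentrality parameter: δ = d·√(n/2) = 1.00 × √(14/2) = 2.6458
Two-sided α = 0.1 → critical value z_{0.05} = 1.645.
Power = Φ(δ − 1.645) + Φ(−δ − 1.645) = Φ(1.001) + Φ(-4.291) = 0.8416 + 0.0000 = 0.8416.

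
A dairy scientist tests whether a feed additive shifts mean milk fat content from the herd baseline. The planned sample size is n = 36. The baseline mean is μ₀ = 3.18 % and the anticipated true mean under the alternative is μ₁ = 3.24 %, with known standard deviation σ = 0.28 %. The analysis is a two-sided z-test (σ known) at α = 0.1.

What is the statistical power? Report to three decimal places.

Standardized effect: d = |μ₁ − μ₀| / σ = |3.24 − 3.18| / 0.28 = 0.2143
Noncentrality parameter: δ = d·√n = 0.2143 × √36 = 1.2857
Two-sided α = 0.1 → critical value z_{0.05} = 1.645.
Power = Φ(δ − 1.645) + Φ(−δ − 1.645) = Φ(-0.359) + Φ(-2.931) = 0.3597 + 0.0017 = 0.3614.

Power ≈ 0.361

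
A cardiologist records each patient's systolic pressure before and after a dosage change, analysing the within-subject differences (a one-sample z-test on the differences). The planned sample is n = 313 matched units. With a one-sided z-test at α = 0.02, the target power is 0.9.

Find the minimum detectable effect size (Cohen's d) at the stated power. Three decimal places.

d ≈ 0.189

Required noncentrality: δ = z_{0.02} + z_{0.10} = 2.054 + 1.282 = 3.335.
δ = d·√n ⇒ d = δ/√n = 3.335/√313 = 0.1885.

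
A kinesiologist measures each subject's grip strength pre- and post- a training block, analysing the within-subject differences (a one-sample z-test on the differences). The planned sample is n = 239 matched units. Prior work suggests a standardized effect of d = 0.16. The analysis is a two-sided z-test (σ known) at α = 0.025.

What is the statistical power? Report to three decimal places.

Power ≈ 0.592

Noncentrality parameter: δ = d·√n = 0.16 × √239 = 2.4735
Two-sided α = 0.025 → critical value z_{0.0125} = 2.241.
Power = Φ(δ − 2.241) + Φ(−δ − 2.241) = Φ(0.232) + Φ(-4.715) = 0.5918 + 0.0000 = 0.5918.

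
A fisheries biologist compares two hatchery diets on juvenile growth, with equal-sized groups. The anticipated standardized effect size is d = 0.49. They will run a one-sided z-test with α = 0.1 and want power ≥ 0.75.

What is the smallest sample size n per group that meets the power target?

For power 0.75 need Φ(δ − z_{0.1}) = 0.75, so δ = z_{0.1} + z_{0.25} = 1.282 + 0.674 = 1.956.
δ = d·√(n/2) ⇒ n = 2(δ/d)² = 2 × (1.956 / 0.49)² = 31.87.
Rounding up, n = 32 per group.

n = 32 per group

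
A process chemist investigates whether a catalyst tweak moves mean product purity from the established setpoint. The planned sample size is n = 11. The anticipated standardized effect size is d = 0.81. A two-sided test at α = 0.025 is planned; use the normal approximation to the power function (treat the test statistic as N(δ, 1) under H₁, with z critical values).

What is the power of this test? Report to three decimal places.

Noncentrality parameter: δ = d·√n = 0.81 × √11 = 2.6865
Two-sided α = 0.025 → critical value z_{0.0125} = 2.241.
Power = Φ(δ − 2.241) + Φ(−δ − 2.241) = Φ(0.445) + Φ(-4.928) = 0.6719 + 0.0000 = 0.6719.

Power ≈ 0.672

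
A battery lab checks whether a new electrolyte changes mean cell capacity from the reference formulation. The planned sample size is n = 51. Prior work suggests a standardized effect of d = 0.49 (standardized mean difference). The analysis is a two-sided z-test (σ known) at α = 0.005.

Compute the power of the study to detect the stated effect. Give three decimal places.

Noncentrality parameter: δ = d·√n = 0.49 × √51 = 3.4993
Critical value for a two-sided test at α = 0.005: z_{α/2} = 2.807.
Power = Φ(δ − 2.807) + Φ(−δ − 2.807) = Φ(0.692) + Φ(-6.306) = 0.7556 + 0.0000 = 0.7556.

Power ≈ 0.756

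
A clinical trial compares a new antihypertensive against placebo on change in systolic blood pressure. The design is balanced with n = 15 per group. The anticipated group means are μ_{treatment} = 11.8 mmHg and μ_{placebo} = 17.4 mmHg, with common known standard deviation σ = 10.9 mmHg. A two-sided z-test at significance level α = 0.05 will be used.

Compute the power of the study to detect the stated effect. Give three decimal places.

Standardized effect: d = |μ_{treatment} − μ_{placebo}| / σ = |11.8 − 17.4| / 10.9 = 0.5138
Noncentrality parameter: δ = d·√(n/2) = 0.5138 × √(15/2) = 1.4070
Two-sided α = 0.05 → critical value z_{0.025} = 1.960.
Power = Φ(δ − 1.960) + Φ(−δ − 1.960) = Φ(-0.553) + Φ(-3.367) = 0.2901 + 0.0004 = 0.2905.

Power ≈ 0.291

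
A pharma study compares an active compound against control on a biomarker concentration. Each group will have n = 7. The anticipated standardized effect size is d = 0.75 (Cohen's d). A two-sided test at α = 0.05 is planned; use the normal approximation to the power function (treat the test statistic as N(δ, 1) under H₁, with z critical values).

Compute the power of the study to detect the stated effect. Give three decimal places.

Noncentrality parameter: δ = d·√(n/2) = 0.75 × √(7/2) = 1.4031
Critical value for a two-sided test at α = 0.05: z_{α/2} = 1.960.
Power = Φ(δ − 1.960) + Φ(−δ − 1.960) = Φ(-0.557) + Φ(-3.363) = 0.2888 + 0.0004 = 0.2892.

Power ≈ 0.289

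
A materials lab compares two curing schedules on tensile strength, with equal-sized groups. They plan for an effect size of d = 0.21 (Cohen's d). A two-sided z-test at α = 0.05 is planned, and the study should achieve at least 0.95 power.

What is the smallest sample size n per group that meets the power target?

n = 590 per group

For power 0.95 need Φ(δ − z_{0.025}) = 0.95, so δ = z_{0.025} + z_{0.05} = 1.960 + 1.645 = 3.605.
(The Φ(−δ − z_{α/2}) term is vanishingly small for δ > 0 and is dropped in the standard sample-size formula.)
δ = d·√(n/2) ⇒ n = 2(δ/d)² = 2 × (3.605 / 0.21)² = 589.33.
Rounding up, n = 590 per group.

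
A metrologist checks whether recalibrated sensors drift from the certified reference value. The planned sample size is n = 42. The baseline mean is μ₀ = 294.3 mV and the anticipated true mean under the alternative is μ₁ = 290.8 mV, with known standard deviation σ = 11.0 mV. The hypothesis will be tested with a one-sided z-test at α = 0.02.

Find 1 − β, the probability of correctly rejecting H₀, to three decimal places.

Power ≈ 0.503

Standardized effect: d = |μ₁ − μ₀| / σ = |290.8 − 294.3| / 11.0 = 0.3182
Noncentrality parameter: δ = d·√n = 0.3182 × √42 = 2.0621
Critical value for a one-sided test at α = 0.02: z_α = 2.054.
Power = P(Z > 2.054 − δ) = Φ(0.008) = 0.5033.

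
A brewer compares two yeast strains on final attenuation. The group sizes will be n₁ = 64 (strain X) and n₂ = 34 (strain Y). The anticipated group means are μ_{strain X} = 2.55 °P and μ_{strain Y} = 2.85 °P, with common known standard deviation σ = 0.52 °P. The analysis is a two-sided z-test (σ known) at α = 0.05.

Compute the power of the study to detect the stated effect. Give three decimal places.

Standardized effect: d = |μ_{strain X} − μ_{strain Y}| / σ = |2.55 − 2.85| / 0.52 = 0.5769
Noncentrality parameter: δ = d / √(1/n₁ + 1/n₂) = 0.5769 / √(1/64 + 1/34) = 2.7185
Critical value for a two-sided test at α = 0.05: z_{α/2} = 1.960.
Power = Φ(δ − 1.960) + Φ(−δ − 1.960) = Φ(0.759) + Φ(-4.678) = 0.7759 + 0.0000 = 0.7759.

Power ≈ 0.776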